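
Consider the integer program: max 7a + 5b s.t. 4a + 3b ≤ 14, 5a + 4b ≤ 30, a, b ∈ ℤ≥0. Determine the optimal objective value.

24

Relaxing integrality, the LP optimum is 24.50 at (a,b) = (3.5, 0), which is not an integer point.
(a,b)=(2,2): 4·2+3·2=14≤14, 5·2+4·2=18≤30, objective 24.
(a,b)=(1,3): 4·1+3·3=13≤14, 5·1+4·3=17≤30, objective 22.
(a,b)=(3,0): 4·3+3·0=12≤14, 5·3+4·0=15≤30, objective 21.
(a,b)=(2,1): 4·2+3·1=11≤14, 5·2+4·1=14≤30, objective 19.
The best lattice point is (2,2), giving 24.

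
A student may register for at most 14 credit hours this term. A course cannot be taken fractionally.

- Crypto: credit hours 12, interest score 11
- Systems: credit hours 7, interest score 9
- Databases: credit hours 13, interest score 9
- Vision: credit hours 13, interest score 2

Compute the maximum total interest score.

Databases: credit hours 13 ≤ 14, interest score 9.
Crypto: credit hours 12 ≤ 14, interest score 11.
Systems: credit hours 7 ≤ 14, interest score 9.
Best is Crypto with total interest score 11.

11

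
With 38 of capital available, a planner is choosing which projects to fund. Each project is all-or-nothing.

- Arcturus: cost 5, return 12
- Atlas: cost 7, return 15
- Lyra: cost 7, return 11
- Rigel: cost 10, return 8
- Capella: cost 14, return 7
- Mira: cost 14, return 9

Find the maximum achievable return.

Treat it as a binary knapsack problem.
Take Arcturus, Atlas, Lyra, and Mira: cost 5 + 7 + 7 + 14 = 33 ≤ 38, return 12 + 15 + 11 + 9 = 47.
No other feasible combination does better.

47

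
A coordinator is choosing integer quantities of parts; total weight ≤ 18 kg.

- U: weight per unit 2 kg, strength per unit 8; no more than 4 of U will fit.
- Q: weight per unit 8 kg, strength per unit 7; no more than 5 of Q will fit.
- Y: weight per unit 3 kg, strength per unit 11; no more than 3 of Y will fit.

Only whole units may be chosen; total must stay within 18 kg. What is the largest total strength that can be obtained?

65

Take 4×U and 3×Y: weight 17 ≤ 18, strength 4·8 + 3·11 = 65.
U has the best ratio (8/2) and is taken to its limit of 4; remaining capacity is filled optimally with the others.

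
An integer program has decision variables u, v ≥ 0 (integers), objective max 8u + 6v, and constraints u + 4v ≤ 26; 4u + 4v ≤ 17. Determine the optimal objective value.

(u,v)=(4,0): 1·4+4·0=4≤26, 4·4+4·0=16≤17, objective 32.
(u,v)=(3,1): 1·3+4·1=7≤26, 4·3+4·1=16≤17, objective 30.
No feasible integer point exceeds 32.

32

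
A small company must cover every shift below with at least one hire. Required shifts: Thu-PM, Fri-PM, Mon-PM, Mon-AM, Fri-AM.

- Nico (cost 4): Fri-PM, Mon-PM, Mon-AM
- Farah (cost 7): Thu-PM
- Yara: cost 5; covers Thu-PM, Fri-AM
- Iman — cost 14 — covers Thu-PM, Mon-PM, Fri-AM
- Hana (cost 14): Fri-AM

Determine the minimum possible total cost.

9

Choose Nico and Yara: together they cover Thu-PM, Fri-PM, Mon-PM, Mon-AM, Fri-AM — every shift.
Total cost: 4 + 5 = 9.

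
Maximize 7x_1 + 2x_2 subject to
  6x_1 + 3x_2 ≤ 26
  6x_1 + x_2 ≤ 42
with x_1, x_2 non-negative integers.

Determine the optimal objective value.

28

The continuous relaxation peaks at (4.33, 0) with value 30.33; rounding to a feasible lattice point costs some objective.
(x_1,x_2)=(4,0): 6·4+3·0=24≤26, 6·4+1·0=24≤42, objective 28.
(x_1,x_2)=(3,1): 6·3+3·1=21≤26, 6·3+1·1=19≤42, objective 23.
(x_1,x_2)=(3,0): 6·3+3·0=18≤26, 6·3+1·0=18≤42, objective 21.
The best lattice point is (4,0), giving 28.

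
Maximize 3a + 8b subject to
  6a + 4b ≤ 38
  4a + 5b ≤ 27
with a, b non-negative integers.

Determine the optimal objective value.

The continuous relaxation peaks at (0, 5.4) with value 43.20; rounding to a feasible lattice point costs some objective.
(a,b)=(0,5): 6·0+4·5=20≤38, 4·0+5·5=25≤27, objective 40.
(a,b)=(1,4): 6·1+4·4=22≤38, 4·1+5·4=24≤27, objective 35.
(a,b)=(0,4): 6·0+4·4=16≤38, 4·0+5·4=20≤27, objective 32.
No feasible integer point exceeds 40.

40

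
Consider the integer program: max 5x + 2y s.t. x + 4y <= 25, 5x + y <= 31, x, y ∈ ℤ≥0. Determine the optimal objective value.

35

The continuous relaxation peaks at (5.21, 4.95) with value 35.95; rounding to a feasible lattice point costs some objective.
(x,y)=(5,5): 1·5+4·5=25≤25, 5·5+1·5=30≤31, objective 35.
(x,y)=(5,4): 1·5+4·4=21≤25, 5·5+1·4=29≤31, objective 33.
(x,y)=(5,3): 1·5+4·3=17≤25, 5·5+1·3=28≤31, objective 31.
No feasible integer point exceeds 35.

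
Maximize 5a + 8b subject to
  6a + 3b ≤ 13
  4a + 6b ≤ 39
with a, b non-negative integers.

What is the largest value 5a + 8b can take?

The continuous relaxation peaks at (0, 4.33) with value 34.67; rounding to a feasible lattice point costs some objective.
(a,b)=(0,4): 6·0+3·4=12≤13, 4·0+6·4=24≤39, objective 32.
(a,b)=(0,3): 6·0+3·3=9≤13, 4·0+6·3=18≤39, objective 24.
The best lattice point is (0,4), giving 32.

32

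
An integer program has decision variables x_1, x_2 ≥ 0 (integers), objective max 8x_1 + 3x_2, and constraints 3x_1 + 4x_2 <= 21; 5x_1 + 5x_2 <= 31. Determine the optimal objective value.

48

The continuous relaxation peaks at (6.2, 0) with value 49.60; rounding to a feasible lattice point costs some objective.
(x_1,x_2)=(6,0): 3·6+4·0=18≤21, 5·6+5·0=30≤31, objective 48.
(x_1,x_2)=(5,1): 3·5+4·1=19≤21, 5·5+5·1=30≤31, objective 43.
No feasible integer point exceeds 48.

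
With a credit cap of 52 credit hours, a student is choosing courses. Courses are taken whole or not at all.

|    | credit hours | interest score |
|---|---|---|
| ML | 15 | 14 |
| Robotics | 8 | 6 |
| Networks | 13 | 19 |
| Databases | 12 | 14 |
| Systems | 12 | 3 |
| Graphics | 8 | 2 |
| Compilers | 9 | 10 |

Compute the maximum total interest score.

Allowing fractional choices, the relaxed optimum would be about 59.2, but courses are indivisible.
Robotics + Networks + Databases + Graphics + Compilers: credit hours 8 + 13 + 12 + 8 + 9 = 50 ≤ 52, interest score 6 + 19 + 14 + 2 + 10 = 51.
ML + Networks + Databases + Compilers: credit hours 15 + 13 + 12 + 9 = 49 ≤ 52, interest score 14 + 19 + 14 + 10 = 57.
ML + Robotics + Networks + Databases: credit hours 15 + 8 + 13 + 12 = 48 ≤ 52, interest score 14 + 6 + 19 + 14 = 53.
Best is ML, Networks, Databases, and Compilers with total interest score 57.

57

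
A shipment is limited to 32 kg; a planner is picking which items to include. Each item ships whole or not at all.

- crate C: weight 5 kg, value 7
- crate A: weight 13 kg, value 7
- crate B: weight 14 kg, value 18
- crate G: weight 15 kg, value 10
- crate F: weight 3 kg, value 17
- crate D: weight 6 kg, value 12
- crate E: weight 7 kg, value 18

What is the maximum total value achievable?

65

Take crate B, crate F, crate D, and crate E: weight 14 + 3 + 6 + 7 = 30 ≤ 32, value 18 + 17 + 12 + 18 = 65.
No other feasible combination does better.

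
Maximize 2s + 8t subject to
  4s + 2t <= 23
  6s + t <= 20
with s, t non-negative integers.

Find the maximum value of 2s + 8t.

88

Relaxing integrality, the LP optimum is 92.00 at (s,t) = (0, 11.5), which is not an integer point.
(s,t)=(0,11): 4·0+2·11=22≤23, 6·0+1·11=11≤20, objective 88.
(s,t)=(0,10): 4·0+2·10=20≤23, 6·0+1·10=10≤20, objective 80.
No feasible integer point exceeds 88.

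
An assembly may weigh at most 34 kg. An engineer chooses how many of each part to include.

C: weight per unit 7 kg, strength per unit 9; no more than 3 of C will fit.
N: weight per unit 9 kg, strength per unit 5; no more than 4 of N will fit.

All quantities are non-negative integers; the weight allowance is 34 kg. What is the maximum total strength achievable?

32

C has the best ratio (9/7); taking only C gives at most 3×9 = 27 (stopped by the supply cap of 3).
Mixing does better — 3×C and 1×N: weight 30 ≤ 34, strength 3·9 + 1·5 = 32.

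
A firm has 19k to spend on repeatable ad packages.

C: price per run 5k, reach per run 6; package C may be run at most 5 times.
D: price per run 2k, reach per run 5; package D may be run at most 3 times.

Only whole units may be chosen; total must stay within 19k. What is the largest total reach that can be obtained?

28

D has the best ratio (5/2); taking only D gives at most 3×5 = 15 (stopped by the supply cap of 3).
Mixing does better — 3×C and 2×D: price 19 ≤ 19, reach 3·6 + 2·5 = 28.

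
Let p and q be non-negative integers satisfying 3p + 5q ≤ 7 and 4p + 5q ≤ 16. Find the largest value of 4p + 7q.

8

The continuous relaxation peaks at (0, 1.4) with value 9.80; rounding to a feasible lattice point costs some objective.
(p,q)=(2,0): 3·2+5·0=6≤7, 4·2+5·0=8≤16, objective 8.
(p,q)=(0,1): 3·0+5·1=5≤7, 4·0+5·1=5≤16, objective 7.
No feasible integer point exceeds 8.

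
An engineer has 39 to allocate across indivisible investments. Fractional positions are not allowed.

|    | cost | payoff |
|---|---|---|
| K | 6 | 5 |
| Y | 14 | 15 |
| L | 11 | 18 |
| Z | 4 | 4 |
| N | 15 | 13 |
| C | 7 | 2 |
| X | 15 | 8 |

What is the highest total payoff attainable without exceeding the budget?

42

Take K, Y, L, and Z: cost 6 + 14 + 11 + 4 = 35 ≤ 39, payoff 5 + 15 + 18 + 4 = 42.
No other feasible combination does better.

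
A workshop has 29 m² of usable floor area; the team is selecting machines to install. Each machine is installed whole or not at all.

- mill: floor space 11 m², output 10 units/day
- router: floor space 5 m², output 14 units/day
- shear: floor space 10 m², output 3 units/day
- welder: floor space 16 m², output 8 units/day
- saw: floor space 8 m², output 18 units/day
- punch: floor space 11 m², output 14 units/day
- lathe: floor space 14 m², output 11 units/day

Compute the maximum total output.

router + saw + punch: floor space 5 + 8 + 11 = 24 ≤ 29, output 14 + 18 + 14 = 46.
router + saw + lathe: floor space 5 + 8 + 14 = 27 ≤ 29, output 14 + 18 + 11 = 43.
Best is router, saw, and punch with total output 46.

46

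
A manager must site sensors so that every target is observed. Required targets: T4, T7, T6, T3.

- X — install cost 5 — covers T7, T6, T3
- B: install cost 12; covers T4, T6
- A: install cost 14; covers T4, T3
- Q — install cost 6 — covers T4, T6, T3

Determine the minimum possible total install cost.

11

This is a weighted set-cover instance.
Choose X and Q: together they cover T4, T7, T6, T3 — every target.
Total install cost: 5 + 6 = 11.
No cover costs less than 11.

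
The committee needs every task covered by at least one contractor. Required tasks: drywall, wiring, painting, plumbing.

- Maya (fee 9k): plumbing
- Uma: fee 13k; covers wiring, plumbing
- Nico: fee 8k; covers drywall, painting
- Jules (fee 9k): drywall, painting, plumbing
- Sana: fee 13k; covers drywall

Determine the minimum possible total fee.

21

The greedy cost-per-new-task heuristic would pick Jules and Uma for 22, but a cheaper cover exists.
Choose Uma and Nico: together they cover drywall, wiring, painting, plumbing — every task.
Total fee: 13 + 8 = 21.
No cover costs less than 21.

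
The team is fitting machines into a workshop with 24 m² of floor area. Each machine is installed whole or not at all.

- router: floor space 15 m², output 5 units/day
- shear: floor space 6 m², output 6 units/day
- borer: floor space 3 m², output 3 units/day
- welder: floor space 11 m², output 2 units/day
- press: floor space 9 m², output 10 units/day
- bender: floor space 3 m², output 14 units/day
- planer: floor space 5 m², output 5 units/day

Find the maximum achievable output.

35

shear + borer + press + bender: floor space 6 + 3 + 9 + 3 = 21 ≤ 24, output 6 + 3 + 10 + 14 = 33.
borer + press + bender + planer: floor space 3 + 9 + 3 + 5 = 20 ≤ 24, output 3 + 10 + 14 + 5 = 32.
shear + press + bender + planer: floor space 6 + 9 + 3 + 5 = 23 ≤ 24, output 6 + 10 + 14 + 5 = 35.
Best is shear, press, bender, and planer with total output 35.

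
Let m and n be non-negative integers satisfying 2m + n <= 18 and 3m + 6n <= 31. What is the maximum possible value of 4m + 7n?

(m,n)=(8,1): 2·8+1·1=17≤18, 3·8+6·1=30≤31, objective 39.
(m,n)=(9,0): 2·9+1·0=18≤18, 3·9+6·0=27≤31, objective 36.
(m,n)=(7,1): 2·7+1·1=15≤18, 3·7+6·1=27≤31, objective 35.
Maximum is 39 at (m,n)=(8,1).

39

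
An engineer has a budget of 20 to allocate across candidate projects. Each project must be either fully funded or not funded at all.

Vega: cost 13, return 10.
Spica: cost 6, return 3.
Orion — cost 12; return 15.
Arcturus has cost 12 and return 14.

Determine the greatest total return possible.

Take Spica and Orion: cost 6 + 12 = 18 ≤ 20, return 3 + 15 = 18.
No other feasible combination does better.

18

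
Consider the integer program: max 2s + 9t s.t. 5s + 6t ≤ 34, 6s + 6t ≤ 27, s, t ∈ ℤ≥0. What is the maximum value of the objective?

The continuous relaxation peaks at (0, 4.5) with value 40.50; rounding to a feasible lattice point costs some objective.
(s,t)=(0,4): 5·0+6·4=24≤34, 6·0+6·4=24≤27, objective 36.
(s,t)=(1,3): 5·1+6·3=23≤34, 6·1+6·3=24≤27, objective 29.
(s,t)=(0,3): 5·0+6·3=18≤34, 6·0+6·3=18≤27, objective 27.
The best lattice point is (0,4), giving 36.

36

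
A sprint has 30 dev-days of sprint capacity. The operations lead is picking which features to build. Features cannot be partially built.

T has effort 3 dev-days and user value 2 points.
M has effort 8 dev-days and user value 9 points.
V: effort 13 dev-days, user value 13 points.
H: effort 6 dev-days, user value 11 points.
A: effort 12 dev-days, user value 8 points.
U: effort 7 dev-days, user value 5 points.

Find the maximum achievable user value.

This is a 0-1 knapsack instance.
Take T, M, V, and H: effort 3 + 8 + 13 + 6 = 30 ≤ 30, user value 2 + 9 + 13 + 11 = 35.
No other feasible combination does better.

35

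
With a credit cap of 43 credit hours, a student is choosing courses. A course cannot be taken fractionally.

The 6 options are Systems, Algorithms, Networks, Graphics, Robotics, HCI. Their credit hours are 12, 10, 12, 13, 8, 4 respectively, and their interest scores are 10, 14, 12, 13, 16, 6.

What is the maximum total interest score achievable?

Algorithms + Networks + Graphics + Robotics: credit hours 10 + 12 + 13 + 8 = 43 ≤ 43, interest score 14 + 12 + 13 + 16 = 55.
Systems + Algorithms + Graphics + Robotics: credit hours 12 + 10 + 13 + 8 = 43 ≤ 43, interest score 10 + 14 + 13 + 16 = 53.
Best is Algorithms, Networks, Graphics, and Robotics with total interest score 55.

55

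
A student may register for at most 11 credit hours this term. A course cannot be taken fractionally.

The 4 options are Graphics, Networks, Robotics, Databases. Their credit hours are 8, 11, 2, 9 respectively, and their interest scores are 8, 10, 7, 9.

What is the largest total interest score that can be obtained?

Graphics + Robotics: credit hours 8 + 2 = 10 ≤ 11, interest score 8 + 7 = 15.
Robotics + Databases: credit hours 2 + 9 = 11 ≤ 11, interest score 7 + 9 = 16.
Best is Robotics and Databases with total interest score 16.

16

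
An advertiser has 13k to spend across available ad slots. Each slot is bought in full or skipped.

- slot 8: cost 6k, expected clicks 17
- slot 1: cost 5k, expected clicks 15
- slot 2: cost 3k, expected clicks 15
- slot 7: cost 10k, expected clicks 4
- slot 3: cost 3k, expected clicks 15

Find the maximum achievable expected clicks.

47

Treat it as a binary knapsack problem.
slot 8 + slot 2: cost 6 + 3 = 9 ≤ 13, expected clicks 17 + 15 = 32.
slot 1 + slot 2 + slot 3: cost 5 + 3 + 3 = 11 ≤ 13, expected clicks 15 + 15 + 15 = 45.
slot 8 + slot 2 + slot 3: cost 6 + 3 + 3 = 12 ≤ 13, expected clicks 17 + 15 + 15 = 47.
Best is slot 8, slot 2, and slot 3 with total expected clicks 47.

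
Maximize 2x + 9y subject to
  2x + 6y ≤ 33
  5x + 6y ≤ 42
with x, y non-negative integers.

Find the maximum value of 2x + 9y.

Relaxing integrality, the LP optimum is 49.50 at (x,y) = (0, 5.5), which is not an integer point.
(x,y)=(1,5): 2·1+6·5=32≤33, 5·1+6·5=35≤42, objective 47.
(x,y)=(0,5): 2·0+6·5=30≤33, 5·0+6·5=30≤42, objective 45.
(x,y)=(2,4): 2·2+6·4=28≤33, 5·2+6·4=34≤42, objective 40.
The best lattice point is (1,5), giving 47.

47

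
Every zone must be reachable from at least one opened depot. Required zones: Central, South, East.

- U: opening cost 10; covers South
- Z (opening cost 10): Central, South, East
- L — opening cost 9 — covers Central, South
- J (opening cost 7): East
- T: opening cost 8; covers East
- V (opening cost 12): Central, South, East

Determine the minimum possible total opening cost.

Z alone covers Central, South, East — every zone.
Total opening cost: 10.
No cover costs less than 10.

10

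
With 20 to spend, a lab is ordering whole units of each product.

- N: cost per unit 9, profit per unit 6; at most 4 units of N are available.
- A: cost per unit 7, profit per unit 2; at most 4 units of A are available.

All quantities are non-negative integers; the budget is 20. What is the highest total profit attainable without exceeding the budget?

Take 2×N: cost 18 ≤ 20, profit 2·6 = 12.
No other integer combination yields more.

12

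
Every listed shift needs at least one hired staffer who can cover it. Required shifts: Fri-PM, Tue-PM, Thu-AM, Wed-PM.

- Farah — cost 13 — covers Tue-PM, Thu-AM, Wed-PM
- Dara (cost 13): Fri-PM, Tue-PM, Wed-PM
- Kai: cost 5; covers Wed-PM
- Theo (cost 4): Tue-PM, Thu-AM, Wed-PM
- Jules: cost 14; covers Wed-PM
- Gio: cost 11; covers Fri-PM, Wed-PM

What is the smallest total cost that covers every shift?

Choose Theo and Gio: together they cover Fri-PM, Tue-PM, Thu-AM, Wed-PM — every shift.
Total cost: 4 + 11 = 15.
No cover costs less than 15.

15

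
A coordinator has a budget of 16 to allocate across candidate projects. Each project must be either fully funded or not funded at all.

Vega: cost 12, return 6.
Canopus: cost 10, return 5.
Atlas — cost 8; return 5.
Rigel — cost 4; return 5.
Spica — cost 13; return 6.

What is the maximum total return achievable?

11

Take Vega and Rigel: cost 12 + 4 = 16 ≤ 16, return 6 + 5 = 11.
No other feasible combination does better.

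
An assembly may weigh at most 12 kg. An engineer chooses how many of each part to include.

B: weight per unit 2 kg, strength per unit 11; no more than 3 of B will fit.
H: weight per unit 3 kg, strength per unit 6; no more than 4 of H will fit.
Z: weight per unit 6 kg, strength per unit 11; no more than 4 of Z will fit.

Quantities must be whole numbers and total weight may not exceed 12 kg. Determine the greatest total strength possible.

This is a bounded integer knapsack.
B has the best ratio (11/2); taking only B gives at most 3×11 = 33 (stopped by the supply cap of 3).
Mixing does better — 3×B and 2×H: weight 12 ≤ 12, strength 3·11 + 2·6 = 45.

45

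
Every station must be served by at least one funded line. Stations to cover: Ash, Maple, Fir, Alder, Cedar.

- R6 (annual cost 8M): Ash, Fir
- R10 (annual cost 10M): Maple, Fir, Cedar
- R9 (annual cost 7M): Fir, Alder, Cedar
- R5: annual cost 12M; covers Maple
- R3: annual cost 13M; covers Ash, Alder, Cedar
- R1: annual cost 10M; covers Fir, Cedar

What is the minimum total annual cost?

23

The greedy cost-per-new-station heuristic would pick R9, R6, and R10 for 25, but a cheaper cover exists.
Choose R10 and R3: together they cover Ash, Maple, Fir, Alder, Cedar — every station.
Total annual cost: 10 + 13 = 23.
No cover costs less than 23.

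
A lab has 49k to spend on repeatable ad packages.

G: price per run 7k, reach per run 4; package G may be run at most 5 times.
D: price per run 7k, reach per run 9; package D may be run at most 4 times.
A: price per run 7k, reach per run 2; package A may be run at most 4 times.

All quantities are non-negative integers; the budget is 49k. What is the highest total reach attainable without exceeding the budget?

D has the best ratio (9/7); taking only D gives at most 4×9 = 36 (stopped by the supply cap of 4).
Mixing does better — 3×G and 4×D: price 49 ≤ 49, reach 3·4 + 4·9 = 48.

48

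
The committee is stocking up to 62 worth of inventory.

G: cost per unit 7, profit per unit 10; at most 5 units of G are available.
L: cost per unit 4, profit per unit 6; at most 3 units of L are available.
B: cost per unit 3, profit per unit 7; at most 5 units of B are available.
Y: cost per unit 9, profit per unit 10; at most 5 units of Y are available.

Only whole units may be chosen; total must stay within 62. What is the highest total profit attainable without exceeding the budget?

103

5×G, 3×L, and 5×B: cost 62 ≤ 62, profit 5·10 + 3·6 + 5·7 = 103.
3×G, 2×L, 5×B, and 2×Y: cost 62 ≤ 62, profit 3·10 + 2·6 + 5·7 + 2·10 = 97.
Best is 103.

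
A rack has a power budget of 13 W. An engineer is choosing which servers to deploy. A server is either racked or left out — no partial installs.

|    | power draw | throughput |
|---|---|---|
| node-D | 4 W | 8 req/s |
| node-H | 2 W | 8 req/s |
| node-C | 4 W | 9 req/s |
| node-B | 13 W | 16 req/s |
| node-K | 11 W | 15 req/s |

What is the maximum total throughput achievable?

This is a 0-1 knapsack instance.
Take node-D, node-H, and node-C: power draw 4 + 2 + 4 = 10 ≤ 13, throughput 8 + 8 + 9 = 25.
No other feasible combination does better.

25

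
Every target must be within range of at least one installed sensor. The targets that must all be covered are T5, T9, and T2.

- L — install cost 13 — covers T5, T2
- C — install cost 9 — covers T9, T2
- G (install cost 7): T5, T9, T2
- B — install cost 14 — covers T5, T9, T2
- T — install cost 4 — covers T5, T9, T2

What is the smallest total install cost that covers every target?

4

T alone covers T5, T9, T2 — every target.
Total install cost: 4.
No cover costs less than 4.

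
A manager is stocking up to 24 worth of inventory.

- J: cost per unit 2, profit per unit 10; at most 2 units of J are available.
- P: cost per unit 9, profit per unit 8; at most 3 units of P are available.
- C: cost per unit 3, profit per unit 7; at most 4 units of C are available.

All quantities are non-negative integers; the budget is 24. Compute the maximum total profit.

49

J has the best ratio (10/2); taking only J gives at most 2×10 = 20 (stopped by the supply cap of 2).
Mixing does better — 2×J, 1×P, and 3×C: cost 22 ≤ 24, profit 2·10 + 1·8 + 3·7 = 49.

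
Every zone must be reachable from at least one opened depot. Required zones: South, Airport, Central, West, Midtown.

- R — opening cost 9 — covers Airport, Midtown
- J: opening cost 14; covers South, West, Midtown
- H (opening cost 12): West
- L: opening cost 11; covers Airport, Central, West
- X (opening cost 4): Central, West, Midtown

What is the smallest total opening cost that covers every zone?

25

Choose J and L: together they cover South, Airport, Central, West, Midtown — every zone.
Total opening cost: 14 + 11 = 25.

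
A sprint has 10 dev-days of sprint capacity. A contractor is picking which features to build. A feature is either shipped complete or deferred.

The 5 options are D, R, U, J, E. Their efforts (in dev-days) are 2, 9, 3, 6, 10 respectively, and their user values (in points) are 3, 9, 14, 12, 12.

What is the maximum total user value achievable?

26

This is an integer program with binary decision variables.
Allowing fractional choices, the relaxed optimum would be about 27.5, but features are indivisible.
U + J: effort 3 + 6 = 9 ≤ 10, user value 14 + 12 = 26.
D + U: effort 2 + 3 = 5 ≤ 10, user value 3 + 14 = 17.
D + J: effort 2 + 6 = 8 ≤ 10, user value 3 + 12 = 15.
Best is U and J with total user value 26.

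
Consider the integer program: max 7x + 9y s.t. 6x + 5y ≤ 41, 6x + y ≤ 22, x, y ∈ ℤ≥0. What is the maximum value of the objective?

Relaxing integrality, the LP optimum is 73.80 at (x,y) = (0, 8.2), which is not an integer point.
(x,y)=(0,8): 6·0+5·8=40≤41, 6·0+1·8=8≤22, objective 72.
(x,y)=(1,7): 6·1+5·7=41≤41, 6·1+1·7=13≤22, objective 70.
(x,y)=(0,7): 6·0+5·7=35≤41, 6·0+1·7=7≤22, objective 63.
Maximum is 72 at (x,y)=(0,8).

72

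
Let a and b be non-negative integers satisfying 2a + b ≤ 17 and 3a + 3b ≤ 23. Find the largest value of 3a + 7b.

49

The continuous relaxation peaks at (0, 7.67) with value 53.67; rounding to a feasible lattice point costs some objective.
(a,b)=(0,7): 2·0+1·7=7≤17, 3·0+3·7=21≤23, objective 49.
(a,b)=(1,6): 2·1+1·6=8≤17, 3·1+3·6=21≤23, objective 45.
(a,b)=(0,6): 2·0+1·6=6≤17, 3·0+3·6=18≤23, objective 42.
The best lattice point is (0,7), giving 49.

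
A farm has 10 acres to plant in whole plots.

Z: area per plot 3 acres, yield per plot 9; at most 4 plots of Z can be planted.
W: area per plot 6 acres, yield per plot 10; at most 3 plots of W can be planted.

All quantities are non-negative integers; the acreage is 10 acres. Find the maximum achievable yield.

27

This is a bounded integer knapsack.
Z has the best ratio (9/3); taking only Z gives at most 3×9 = 27 (stopped by the area limit).
Optimal: 3×Z: area 9 ≤ 10, yield 3·9 = 27.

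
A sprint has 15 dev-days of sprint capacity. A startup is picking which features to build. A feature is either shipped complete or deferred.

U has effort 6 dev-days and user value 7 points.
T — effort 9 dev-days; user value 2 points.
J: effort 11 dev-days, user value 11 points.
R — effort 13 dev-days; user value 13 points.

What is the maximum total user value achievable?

13

R: effort 13 ≤ 15, user value 13.
U + T: effort 6 + 9 = 15 ≤ 15, user value 7 + 2 = 9.
J: effort 11 ≤ 15, user value 11.
Best is R with total user value 13.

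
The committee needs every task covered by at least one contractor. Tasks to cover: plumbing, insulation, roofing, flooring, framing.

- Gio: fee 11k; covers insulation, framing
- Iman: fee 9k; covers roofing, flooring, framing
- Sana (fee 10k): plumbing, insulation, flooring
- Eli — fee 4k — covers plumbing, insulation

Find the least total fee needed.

13

Choose Iman and Eli: together they cover plumbing, insulation, roofing, flooring, framing — every task.
Total fee: 9 + 4 = 13.
No cover costs less than 13.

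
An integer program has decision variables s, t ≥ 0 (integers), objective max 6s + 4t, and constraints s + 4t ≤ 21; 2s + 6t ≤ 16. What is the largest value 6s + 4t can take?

(s,t)=(8,0): 1·8+4·0=8≤21, 2·8+6·0=16≤16, objective 48.
(s,t)=(7,0): 1·7+4·0=7≤21, 2·7+6·0=14≤16, objective 42.
The best lattice point is (8,0), giving 48.

48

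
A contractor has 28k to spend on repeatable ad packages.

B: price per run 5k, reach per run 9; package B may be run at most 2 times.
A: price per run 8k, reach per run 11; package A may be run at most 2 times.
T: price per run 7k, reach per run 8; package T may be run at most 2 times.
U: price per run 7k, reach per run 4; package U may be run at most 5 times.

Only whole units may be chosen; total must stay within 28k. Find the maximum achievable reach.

B has the best ratio (9/5); taking only B gives at most 2×9 = 18 (stopped by the supply cap of 2).
Mixing does better — 2×B and 2×A: price 26 ≤ 28, reach 2·9 + 2·11 = 40.

40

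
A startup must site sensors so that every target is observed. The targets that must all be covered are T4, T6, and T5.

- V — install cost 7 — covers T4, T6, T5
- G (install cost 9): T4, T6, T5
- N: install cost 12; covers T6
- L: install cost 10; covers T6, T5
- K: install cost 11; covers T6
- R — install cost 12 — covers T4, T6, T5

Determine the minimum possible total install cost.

V alone covers T4, T6, T5 — every target.
Total install cost: 7.
No cover costs less than 7.

7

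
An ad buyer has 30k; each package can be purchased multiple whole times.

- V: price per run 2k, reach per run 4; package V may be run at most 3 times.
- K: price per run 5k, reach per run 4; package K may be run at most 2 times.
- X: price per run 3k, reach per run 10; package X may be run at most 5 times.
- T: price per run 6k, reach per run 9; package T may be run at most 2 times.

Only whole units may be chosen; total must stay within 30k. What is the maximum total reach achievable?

This is a bounded integer knapsack.
Take 1×V, 5×X, and 2×T: price 29 ≤ 30, reach 1·4 + 5·10 + 2·9 = 72.
X has the best ratio (10/3) and is taken to its limit of 5; remaining capacity is filled optimally with the others.

72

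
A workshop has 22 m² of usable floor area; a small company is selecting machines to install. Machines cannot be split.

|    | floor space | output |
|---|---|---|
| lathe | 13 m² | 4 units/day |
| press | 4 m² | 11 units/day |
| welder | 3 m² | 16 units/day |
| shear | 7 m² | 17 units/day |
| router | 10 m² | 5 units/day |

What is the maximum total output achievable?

Take press, welder, and shear: floor space 4 + 3 + 7 = 14 ≤ 22, output 11 + 16 + 17 = 44.
No other feasible combination does better.

44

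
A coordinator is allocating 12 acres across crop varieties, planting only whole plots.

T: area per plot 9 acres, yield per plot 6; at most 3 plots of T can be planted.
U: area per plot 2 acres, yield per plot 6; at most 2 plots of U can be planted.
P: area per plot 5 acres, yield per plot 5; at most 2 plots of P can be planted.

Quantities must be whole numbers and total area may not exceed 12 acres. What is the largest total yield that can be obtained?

17

U has the best ratio (6/2); taking only U gives at most 2×6 = 12 (stopped by the supply cap of 2).
Mixing does better — 2×U and 1×P: area 9 ≤ 12, yield 2·6 + 1·5 = 17.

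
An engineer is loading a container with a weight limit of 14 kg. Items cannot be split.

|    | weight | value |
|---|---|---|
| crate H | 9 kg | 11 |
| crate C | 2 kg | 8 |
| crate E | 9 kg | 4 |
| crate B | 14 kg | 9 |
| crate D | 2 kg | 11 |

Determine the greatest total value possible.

30

This is an integer program with binary decision variables.
Allowing fractional choices, the relaxed optimum would be about 30.6, but items are indivisible.
crate H + crate C + crate D: weight 9 + 2 + 2 = 13 ≤ 14, value 11 + 8 + 11 = 30.
crate C + crate E + crate D: weight 2 + 9 + 2 = 13 ≤ 14, value 8 + 4 + 11 = 23.
crate H + crate D: weight 9 + 2 = 11 ≤ 14, value 11 + 11 = 22.
Best is crate H, crate C, and crate D with total value 30.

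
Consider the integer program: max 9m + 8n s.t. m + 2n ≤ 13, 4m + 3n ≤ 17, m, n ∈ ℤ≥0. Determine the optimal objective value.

The continuous relaxation peaks at (0, 5.67) with value 45.33; rounding to a feasible lattice point costs some objective.
(m,n)=(2,3): 1·2+2·3=8≤13, 4·2+3·3=17≤17, objective 42.
(m,n)=(1,4): 1·1+2·4=9≤13, 4·1+3·4=16≤17, objective 41.
No feasible integer point exceeds 42.

42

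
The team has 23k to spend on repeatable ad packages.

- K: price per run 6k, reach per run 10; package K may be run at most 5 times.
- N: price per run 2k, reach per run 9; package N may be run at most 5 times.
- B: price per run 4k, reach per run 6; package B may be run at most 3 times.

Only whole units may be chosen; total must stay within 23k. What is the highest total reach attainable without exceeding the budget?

65

This is a bounded integer knapsack.
Take 2×K and 5×N: price 22 ≤ 23, reach 2·10 + 5·9 = 65.
N has the best ratio (9/2) and is taken to its limit of 5; remaining capacity is filled optimally with the others.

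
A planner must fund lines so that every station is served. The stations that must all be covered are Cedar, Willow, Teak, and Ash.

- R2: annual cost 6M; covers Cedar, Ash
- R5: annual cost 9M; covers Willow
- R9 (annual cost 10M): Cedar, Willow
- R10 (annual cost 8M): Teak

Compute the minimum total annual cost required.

23

Choose R2, R5, and R10: together they cover Cedar, Willow, Teak, Ash — every station.
Total annual cost: 6 + 9 + 8 = 23.
No cover costs less than 23.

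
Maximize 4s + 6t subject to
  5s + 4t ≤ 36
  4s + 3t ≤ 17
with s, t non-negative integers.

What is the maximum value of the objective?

Relaxing integrality, the LP optimum is 34.00 at (s,t) = (0, 5.67), which is not an integer point.
(s,t)=(0,5): 5·0+4·5=20≤36, 4·0+3·5=15≤17, objective 30.
(s,t)=(1,4): 5·1+4·4=21≤36, 4·1+3·4=16≤17, objective 28.
The best lattice point is (0,5), giving 30.

30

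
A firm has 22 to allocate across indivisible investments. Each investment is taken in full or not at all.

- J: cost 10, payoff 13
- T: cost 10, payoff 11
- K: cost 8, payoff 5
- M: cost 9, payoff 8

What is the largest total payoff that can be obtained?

24

Allowing fractional choices, the relaxed optimum would be about 25.8, but investments are indivisible.
J + T: cost 10 + 10 = 20 ≤ 22, payoff 13 + 11 = 24.
J + M: cost 10 + 9 = 19 ≤ 22, payoff 13 + 8 = 21.
Best is J and T with total payoff 24.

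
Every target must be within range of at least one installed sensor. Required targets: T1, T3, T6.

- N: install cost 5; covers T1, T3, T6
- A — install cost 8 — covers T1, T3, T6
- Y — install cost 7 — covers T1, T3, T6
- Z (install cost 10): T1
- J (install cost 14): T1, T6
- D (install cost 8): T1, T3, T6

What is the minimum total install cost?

5

N alone covers T1, T3, T6 — every target.
Total install cost: 5.
No cover costs less than 5.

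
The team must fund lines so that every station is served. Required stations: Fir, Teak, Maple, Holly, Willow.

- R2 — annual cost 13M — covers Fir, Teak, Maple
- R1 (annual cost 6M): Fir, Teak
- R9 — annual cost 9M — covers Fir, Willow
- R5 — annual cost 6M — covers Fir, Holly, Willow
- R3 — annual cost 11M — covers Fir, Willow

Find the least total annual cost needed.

19

Choose R2 and R5: together they cover Fir, Teak, Maple, Holly, Willow — every station.
Total annual cost: 13 + 6 = 19.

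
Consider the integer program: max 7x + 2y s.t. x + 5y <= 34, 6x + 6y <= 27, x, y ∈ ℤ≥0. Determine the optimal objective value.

28

(x,y)=(4,0): 1·4+5·0=4≤34, 6·4+6·0=24≤27, objective 28.
(x,y)=(3,1): 1·3+5·1=8≤34, 6·3+6·1=24≤27, objective 23.
(x,y)=(3,0): 1·3+5·0=3≤34, 6·3+6·0=18≤27, objective 21.
No feasible integer point exceeds 28.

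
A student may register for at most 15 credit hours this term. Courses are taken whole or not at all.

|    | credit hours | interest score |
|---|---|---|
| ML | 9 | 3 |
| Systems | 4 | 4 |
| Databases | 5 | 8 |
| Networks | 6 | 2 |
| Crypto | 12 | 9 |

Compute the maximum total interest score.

Allowing fractional choices, the relaxed optimum would be about 16.5, but courses are indivisible.
Systems + Databases + Networks: credit hours 4 + 5 + 6 = 15 ≤ 15, interest score 4 + 8 + 2 = 14.
Systems + Databases: credit hours 4 + 5 = 9 ≤ 15, interest score 4 + 8 = 12.
ML + Databases: credit hours 9 + 5 = 14 ≤ 15, interest score 3 + 8 = 11.
Best is Systems, Databases, and Networks with total interest score 14.

14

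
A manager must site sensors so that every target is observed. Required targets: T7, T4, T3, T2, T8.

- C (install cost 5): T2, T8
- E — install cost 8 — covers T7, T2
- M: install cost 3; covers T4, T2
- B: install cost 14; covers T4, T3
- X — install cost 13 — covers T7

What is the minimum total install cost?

This is an integer covering problem.
The greedy cost-per-new-target heuristic would pick M, C, E, and B for 30, but a cheaper cover exists.
Choose C, E, and B: together they cover T7, T4, T3, T2, T8 — every target.
Total install cost: 5 + 8 + 14 = 27.
No cover costs less than 27.

27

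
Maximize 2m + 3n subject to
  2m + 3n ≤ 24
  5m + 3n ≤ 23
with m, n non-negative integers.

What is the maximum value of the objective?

21

Relaxing integrality, the LP optimum is 23.00 at (m,n) = (0, 7.67), which is not an integer point.
(m,n)=(0,7): 2·0+3·7=21≤24, 5·0+3·7=21≤23, objective 21.
(m,n)=(1,6): 2·1+3·6=20≤24, 5·1+3·6=23≤23, objective 20.
(m,n)=(0,6): 2·0+3·6=18≤24, 5·0+3·6=18≤23, objective 18.
No feasible integer point exceeds 21.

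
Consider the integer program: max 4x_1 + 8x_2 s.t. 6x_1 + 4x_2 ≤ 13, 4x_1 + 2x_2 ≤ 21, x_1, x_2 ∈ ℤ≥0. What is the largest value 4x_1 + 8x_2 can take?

24

(x_1,x_2)=(0,3): 6·0+4·3=12≤13, 4·0+2·3=6≤21, objective 24.
(x_1,x_2)=(0,2): 6·0+4·2=8≤13, 4·0+2·2=4≤21, objective 16.
The best lattice point is (0,3), giving 24.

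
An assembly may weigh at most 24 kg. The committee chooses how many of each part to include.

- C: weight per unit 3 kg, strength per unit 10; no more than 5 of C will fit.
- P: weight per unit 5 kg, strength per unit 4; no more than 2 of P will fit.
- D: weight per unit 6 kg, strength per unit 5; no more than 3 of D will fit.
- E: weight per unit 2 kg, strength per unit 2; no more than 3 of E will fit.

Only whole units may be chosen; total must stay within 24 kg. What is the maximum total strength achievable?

58

C has the best ratio (10/3); taking only C gives at most 5×10 = 50 (stopped by the supply cap of 5).
Mixing does better — 5×C, 1×P, and 2×E: weight 24 ≤ 24, strength 5·10 + 1·4 + 2·2 = 58.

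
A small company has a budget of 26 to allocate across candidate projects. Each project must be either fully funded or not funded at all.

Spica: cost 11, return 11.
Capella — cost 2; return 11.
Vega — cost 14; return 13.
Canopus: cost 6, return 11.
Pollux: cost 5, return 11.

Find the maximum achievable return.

44

Allowing fractional choices, the relaxed optimum would be about 45.9, but projects are indivisible.
Capella + Vega + Canopus: cost 2 + 14 + 6 = 22 ≤ 26, return 11 + 13 + 11 = 35.
Spica + Capella + Canopus + Pollux: cost 11 + 2 + 6 + 5 = 24 ≤ 26, return 11 + 11 + 11 + 11 = 44.
Capella + Vega + Pollux: cost 2 + 14 + 5 = 21 ≤ 26, return 11 + 13 + 11 = 35.
Best is Spica, Capella, Canopus, and Pollux with total return 44.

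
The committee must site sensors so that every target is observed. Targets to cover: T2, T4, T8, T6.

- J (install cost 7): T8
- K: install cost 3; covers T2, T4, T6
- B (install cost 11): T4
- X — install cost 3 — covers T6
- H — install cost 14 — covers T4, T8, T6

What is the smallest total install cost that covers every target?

10

Choose J and K: together they cover T2, T4, T8, T6 — every target.
Total install cost: 7 + 3 = 10.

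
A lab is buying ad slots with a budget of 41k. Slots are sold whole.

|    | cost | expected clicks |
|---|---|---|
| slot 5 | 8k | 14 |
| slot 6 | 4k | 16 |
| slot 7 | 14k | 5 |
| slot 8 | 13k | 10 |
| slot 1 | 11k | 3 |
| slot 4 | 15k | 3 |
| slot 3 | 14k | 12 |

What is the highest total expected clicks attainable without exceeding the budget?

slot 5 + slot 6 + slot 7 + slot 3: cost 8 + 4 + 14 + 14 = 40 ≤ 41, expected clicks 14 + 16 + 5 + 12 = 47.
slot 5 + slot 6 + slot 8 + slot 3: cost 8 + 4 + 13 + 14 = 39 ≤ 41, expected clicks 14 + 16 + 10 + 12 = 52.
Best is slot 5, slot 6, slot 8, and slot 3 with total expected clicks 52.

52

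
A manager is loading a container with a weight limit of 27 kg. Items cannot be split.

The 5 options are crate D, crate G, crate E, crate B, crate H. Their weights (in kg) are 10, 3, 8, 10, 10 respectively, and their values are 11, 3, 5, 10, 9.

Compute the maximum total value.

Treat it as a binary knapsack problem.
Allowing fractional choices, the relaxed optimum would be about 27.6, but items are indivisible.
crate D + crate G + crate B: weight 10 + 3 + 10 = 23 ≤ 27, value 11 + 3 + 10 = 24.
crate G + crate B + crate H: weight 3 + 10 + 10 = 23 ≤ 27, value 3 + 10 + 9 = 22.
crate D + crate G + crate H: weight 10 + 3 + 10 = 23 ≤ 27, value 11 + 3 + 9 = 23.
Best is crate D, crate G, and crate B with total value 24.

24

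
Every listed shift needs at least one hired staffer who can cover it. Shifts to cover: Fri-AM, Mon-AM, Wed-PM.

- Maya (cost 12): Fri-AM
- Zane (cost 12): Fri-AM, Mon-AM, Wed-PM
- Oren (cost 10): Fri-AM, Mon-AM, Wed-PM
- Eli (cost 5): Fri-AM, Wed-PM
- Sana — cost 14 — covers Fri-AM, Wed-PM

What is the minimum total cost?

The greedy cost-per-new-shift heuristic would pick Eli and Oren for 15, but a cheaper cover exists.
Oren alone covers Fri-AM, Mon-AM, Wed-PM — every shift.
Total cost: 10.
No cover costs less than 10.

10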